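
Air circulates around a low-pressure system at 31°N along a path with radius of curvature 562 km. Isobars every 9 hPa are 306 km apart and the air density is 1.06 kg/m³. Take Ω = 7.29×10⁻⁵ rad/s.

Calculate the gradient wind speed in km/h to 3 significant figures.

85.2 km/h

Coriolis parameter at 31°N:
f = 2Ω sin φ = 2 × 7.29×10⁻⁵ × sin 31° = 7.51×10⁻⁵ s⁻¹
Pressure gradient: |∂P/∂n| = 900 Pa / 306000 m = 2.94×10⁻³ Pa/m
Geostrophic speed: V_g = |∂P/∂n|/(fρ) = 2.94×10⁻³/(7.51×10⁻⁵ × 1.06) = 37.0 m/s
Around a low, centrifugal force acts outward with Coriolis, so pressure-gradient force balances both:
(1/ρ)|∂P/∂n| = fV + V²/R  →  V² + fR·V − fR·V_g = 0
With fR = 7.51×10⁻⁵ × 562×10³ m = 42.2 m/s:
V = [−fR + √((fR)² + 4 fR V_g)]/2 = [−42.2 + √(42.2² + 4×42.2×37)]/2 = 23.7 m/s
Subgeostrophic (V < V_g = 37 m/s), as expected around a low.
Converting: 23.7 m/s × 3.6 = 85.2 km/h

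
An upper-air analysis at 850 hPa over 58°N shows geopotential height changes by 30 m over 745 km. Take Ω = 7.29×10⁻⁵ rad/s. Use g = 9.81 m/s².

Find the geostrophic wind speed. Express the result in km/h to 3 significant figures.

Coriolis parameter at 58°N:
f = 2Ω sin φ = 2 × 7.29×10⁻⁵ × sin 58° = 1.24×10⁻⁴ s⁻¹
Height gradient: |∂Z/∂n| = 30 m / 745000 m = 4.03×10⁻⁵
On a pressure surface, geostrophic balance gives V_g = (g/f)|∂Z/∂n|:
V_g = 9.81 × 4.03×10⁻⁵ / 1.24×10⁻⁴ = 3.19 m/s
Converting: 3.19 m/s × 3.6 = 11.5 km/h

11.5 km/h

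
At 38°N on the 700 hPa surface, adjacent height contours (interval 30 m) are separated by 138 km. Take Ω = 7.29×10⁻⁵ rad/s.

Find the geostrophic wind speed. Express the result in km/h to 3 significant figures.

85.5 km/h

Coriolis parameter at 38°N:
f = 2Ω sin φ = 2 × 7.29×10⁻⁵ × sin 38° = 8.98×10⁻⁵ s⁻¹
Height gradient: |∂Z/∂n| = 30 m / 138000 m = 2.17×10⁻⁴
On a pressure surface, geostrophic balance gives V_g = (g/f)|∂Z/∂n|:
V_g = 9.81 × 2.17×10⁻⁴ / 8.98×10⁻⁵ = 23.8 m/s
Converting: 23.8 m/s × 3.6 = 85.5 km/h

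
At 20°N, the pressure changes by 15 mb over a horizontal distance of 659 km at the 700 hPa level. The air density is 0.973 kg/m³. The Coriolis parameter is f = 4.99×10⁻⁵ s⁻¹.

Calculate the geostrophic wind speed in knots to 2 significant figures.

91 knots

Pressure gradient: |∂P/∂n| = 1500 Pa / 659000 m = 2.28×10⁻³ Pa/m
Geostrophic balance (pressure-gradient force = Coriolis force):
V_g = (1/(fρ)) |∂P/∂n| = 2.28×10⁻³ / (4.99×10⁻⁵ × 0.973) = 46.9 m/s
Converting: 46.9 m/s × 1.944 = 91 knots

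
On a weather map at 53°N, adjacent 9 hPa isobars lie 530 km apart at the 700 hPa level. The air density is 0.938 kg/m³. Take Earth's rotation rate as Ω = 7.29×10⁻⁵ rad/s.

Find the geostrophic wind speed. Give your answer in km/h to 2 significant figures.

56 km/h

Coriolis parameter at 53°N:
f = 2Ω sin φ = 2 × 7.29×10⁻⁵ × sin 53° = 1.16×10⁻⁴ s⁻¹
Pressure gradient: |∂P/∂n| = 900 Pa / 530000 m = 1.70×10⁻³ Pa/m
Geostrophic balance (pressure-gradient force = Coriolis force):
V_g = (1/(fρ)) |∂P/∂n| = 1.70×10⁻³ / (1.16×10⁻⁴ × 0.938) = 15.5 m/s
Converting: 15.5 m/s × 3.6 = 56 km/h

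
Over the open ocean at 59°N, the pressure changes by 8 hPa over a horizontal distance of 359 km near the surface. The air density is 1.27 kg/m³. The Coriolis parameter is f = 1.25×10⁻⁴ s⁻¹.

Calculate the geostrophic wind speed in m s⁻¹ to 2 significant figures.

Pressure gradient: |∂P/∂n| = 800 Pa / 359000 m = 2.23×10⁻³ Pa/m
Geostrophic balance (pressure-gradient force = Coriolis force):
V_g = (1/(fρ)) |∂P/∂n| = 2.23×10⁻³ / (1.25×10⁻⁴ × 1.27) = 14.0 m/s

14 m s⁻¹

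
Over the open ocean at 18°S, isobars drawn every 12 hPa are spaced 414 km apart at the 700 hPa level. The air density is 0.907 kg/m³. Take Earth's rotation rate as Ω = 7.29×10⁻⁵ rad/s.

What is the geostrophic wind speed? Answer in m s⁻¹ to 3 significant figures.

70.9 m s⁻¹

Coriolis parameter at 18°S:
f = 2Ω sin φ = 2 × 7.29×10⁻⁵ × sin 18° = 4.51×10⁻⁵ s⁻¹
Pressure gradient: |∂P/∂n| = 1200 Pa / 414000 m = 2.90×10⁻³ Pa/m
Geostrophic balance (pressure-gradient force = Coriolis force):
V_g = (1/(fρ)) |∂P/∂n| = 2.90×10⁻³ / (4.51×10⁻⁵ × 0.907) = 70.9 m/s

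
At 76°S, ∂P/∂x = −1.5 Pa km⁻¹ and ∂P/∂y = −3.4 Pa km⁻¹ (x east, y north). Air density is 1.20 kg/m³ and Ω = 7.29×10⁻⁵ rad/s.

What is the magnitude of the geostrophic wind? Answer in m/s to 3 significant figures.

21.9 m/s

Coriolis parameter at 76°S:
f = 2Ω sin φ = 2 × 7.29×10⁻⁵ × sin 76° = 1.41×10⁻⁴ s⁻¹
In the Southern Hemisphere f is negative: f = −1.41×10⁻⁴ s⁻¹.
Component geostrophic relations (x east, y north):
u_g = −(1/(fρ)) ∂P/∂y,  v_g = (1/(fρ)) ∂P/∂x
u_g = −(−3.4×10⁻³)/(−1.41×10⁻⁴ × 1.20) = −20.0 m/s;  v_g = (−1.5×10⁻³)/(−1.41×10⁻⁴ × 1.20) = 8.84 m/s
|V_g| = √(u_g² + v_g²) = 21.9 m/s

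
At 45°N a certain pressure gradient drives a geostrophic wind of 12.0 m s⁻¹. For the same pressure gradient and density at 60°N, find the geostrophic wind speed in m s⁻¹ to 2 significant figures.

With the same pressure gradient and density, V_g ∝ 1/f ∝ 1/sin φ.
V₂ = V₁ · sin φ₁ / sin φ₂ = 12.0 × sin 45° / sin 60°
V₂ = 12.0 × 0.7071/0.8660 = 9.8 m s⁻¹

9.8 m s⁻¹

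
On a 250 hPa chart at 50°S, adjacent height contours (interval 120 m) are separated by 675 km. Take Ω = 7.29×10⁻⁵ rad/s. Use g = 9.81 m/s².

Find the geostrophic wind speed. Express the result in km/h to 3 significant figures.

56.2 km/h

Coriolis parameter at 50°S:
f = 2Ω sin φ = 2 × 7.29×10⁻⁵ × sin 50° = 1.12×10⁻⁴ s⁻¹
Height gradient: |∂Z/∂n| = 120 m / 675000 m = 1.78×10⁻⁴
On a pressure surface, geostrophic balance gives V_g = (g/f)|∂Z/∂n|:
V_g = 9.81 × 1.78×10⁻⁴ / 1.12×10⁻⁴ = 15.6 m/s
Converting: 15.6 m/s × 3.6 = 56.2 km/h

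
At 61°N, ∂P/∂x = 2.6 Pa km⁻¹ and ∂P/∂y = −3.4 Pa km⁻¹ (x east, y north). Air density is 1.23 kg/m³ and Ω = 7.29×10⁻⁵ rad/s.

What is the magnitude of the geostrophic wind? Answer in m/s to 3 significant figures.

Coriolis parameter at 61°N:
f = 2Ω sin φ = 2 × 7.29×10⁻⁵ × sin 61° = 1.28×10⁻⁴ s⁻¹
Component geostrophic relations (x east, y north):
u_g = −(1/(fρ)) ∂P/∂y,  v_g = (1/(fρ)) ∂P/∂x
u_g = −(−3.4×10⁻³)/(1.28×10⁻⁴ × 1.23) = 21.7 m/s;  v_g = (2.6×10⁻³)/(1.28×10⁻⁴ × 1.23) = 16.6 m/s
|V_g| = √(u_g² + v_g²) = 27.3 m/s

27.3 m/s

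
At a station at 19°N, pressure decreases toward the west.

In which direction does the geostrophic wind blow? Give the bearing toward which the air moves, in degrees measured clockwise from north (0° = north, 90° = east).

000°

The pressure-gradient force points toward the west (bearing 270°).
Geostrophic balance: in the Northern Hemisphere the Coriolis force deflects motion to the right, so the geostrophic wind blows 90° to the right of the pressure-gradient force (low pressure on the left).
Rotating 270° by 90° clockwise gives 000° — the wind blows toward the north.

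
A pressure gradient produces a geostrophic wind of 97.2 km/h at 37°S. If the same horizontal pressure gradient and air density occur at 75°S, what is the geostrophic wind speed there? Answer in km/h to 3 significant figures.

60.6 km/h

With the same pressure gradient and density, V_g ∝ 1/f ∝ 1/sin φ.
V₂ = V₁ · sin φ₁ / sin φ₂ = 97.2 × sin 37° / sin 75°
V₂ = 97.2 × 0.6018/0.9659 = 60.6 km/h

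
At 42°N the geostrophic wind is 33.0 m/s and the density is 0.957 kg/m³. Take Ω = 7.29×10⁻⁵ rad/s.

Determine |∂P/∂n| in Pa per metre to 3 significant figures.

3.08×10⁻³ Pa/m

Coriolis parameter at 42°N:
f = 2Ω sin φ = 2 × 7.29×10⁻⁵ × sin 42° = 9.76×10⁻⁵ s⁻¹
Geostrophic balance rearranged: |∂P/∂n| = f ρ V_g
|∂P/∂n| = 9.76×10⁻⁵ × 0.957 × 33.0 = 3.08×10⁻³ Pa/m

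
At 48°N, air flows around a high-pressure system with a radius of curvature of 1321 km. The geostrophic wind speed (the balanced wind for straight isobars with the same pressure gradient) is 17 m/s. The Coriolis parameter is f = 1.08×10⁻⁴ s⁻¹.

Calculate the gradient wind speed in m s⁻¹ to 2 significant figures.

20 m s⁻¹

Around a high, pressure-gradient force acts outward with centrifugal, so Coriolis balances both:
fV = (1/ρ)|∂P/∂n| + V²/R  →  V² − fR·V + fR·V_g = 0
With fR = 1.08×10⁻⁴ × 1321×10³ m = 143 m/s:
V = [fR − √((fR)² − 4 fR V_g)]/2 = [143 − √(143² − 4×143×17)]/2 = 19.7 m/s
Supergeostrophic (V > V_g = 17 m/s), as expected around a high.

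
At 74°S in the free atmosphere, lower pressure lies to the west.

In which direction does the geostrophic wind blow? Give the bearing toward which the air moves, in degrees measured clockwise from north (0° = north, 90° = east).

The pressure-gradient force points toward the west (bearing 270°).
Geostrophic balance: in the Southern Hemisphere the Coriolis force deflects motion to the left, so the geostrophic wind blows 90° to the left of the pressure-gradient force (low pressure on the right).
Rotating 270° by 90° counterclockwise gives 180° — the wind blows toward the south.

180°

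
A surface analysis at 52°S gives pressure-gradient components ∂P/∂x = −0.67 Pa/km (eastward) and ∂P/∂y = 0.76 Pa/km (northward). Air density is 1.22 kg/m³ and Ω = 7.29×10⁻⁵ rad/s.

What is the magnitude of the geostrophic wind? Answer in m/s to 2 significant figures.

7.2 m/s

Coriolis parameter at 52°S:
f = 2Ω sin φ = 2 × 7.29×10⁻⁵ × sin 52° = 1.15×10⁻⁴ s⁻¹
In the Southern Hemisphere f is negative: f = −1.15×10⁻⁴ s⁻¹.
Component geostrophic relations (x east, y north):
u_g = −(1/(fρ)) ∂P/∂y,  v_g = (1/(fρ)) ∂P/∂x
u_g = −(0.76×10⁻³)/(−1.15×10⁻⁴ × 1.22) = 5.42 m/s;  v_g = (−0.67×10⁻³)/(−1.15×10⁻⁴ × 1.22) = 4.78 m/s
|V_g| = √(u_g² + v_g²) = 7.23 m/s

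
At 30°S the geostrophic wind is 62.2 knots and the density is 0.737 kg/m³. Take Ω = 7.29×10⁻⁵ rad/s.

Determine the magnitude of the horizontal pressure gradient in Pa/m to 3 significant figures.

1.72×10⁻³ Pa/m

Coriolis parameter at 30°S:
f = 2Ω sin φ = 2 × 7.29×10⁻⁵ × sin 30° = 7.29×10⁻⁵ s⁻¹
Wind speed in SI: 62.2 knots = 32.0 m/s
Geostrophic balance rearranged: |∂P/∂n| = f ρ V_g
|∂P/∂n| = 7.29×10⁻⁵ × 0.737 × 32.0 = 1.72×10⁻³ Pa/m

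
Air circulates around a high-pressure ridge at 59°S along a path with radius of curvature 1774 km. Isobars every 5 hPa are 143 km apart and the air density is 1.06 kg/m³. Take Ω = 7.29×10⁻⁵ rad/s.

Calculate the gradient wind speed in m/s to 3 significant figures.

30.6 m/s

Coriolis parameter at 59°S:
f = 2Ω sin φ = 2 × 7.29×10⁻⁵ × sin 59° = 1.25×10⁻⁴ s⁻¹
Pressure gradient: |∂P/∂n| = 500 Pa / 143000 m = 3.50×10⁻³ Pa/m
Geostrophic speed: V_g = |∂P/∂n|/(fρ) = 3.50×10⁻³/(1.25×10⁻⁴ × 1.06) = 26.4 m/s
Around a high, pressure-gradient force acts outward with centrifugal, so Coriolis balances both:
fV = (1/ρ)|∂P/∂n| + V²/R  →  V² − fR·V + fR·V_g = 0
With fR = 1.25×10⁻⁴ × 1774×10³ m = 222 m/s:
V = [fR − √((fR)² − 4 fR V_g)]/2 = [222 − √(222² − 4×222×26.4)]/2 = 30.6 m/s
Supergeostrophic (V > V_g = 26.4 m/s), as expected around a high.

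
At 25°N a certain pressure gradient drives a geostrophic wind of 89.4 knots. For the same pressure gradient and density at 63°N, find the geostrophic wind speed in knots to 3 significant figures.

With the same pressure gradient and density, V_g ∝ 1/f ∝ 1/sin φ.
V₂ = V₁ · sin φ₁ / sin φ₂ = 89.4 × sin 25° / sin 63°
V₂ = 89.4 × 0.4226/0.8910 = 42.4 knots

42.4 knots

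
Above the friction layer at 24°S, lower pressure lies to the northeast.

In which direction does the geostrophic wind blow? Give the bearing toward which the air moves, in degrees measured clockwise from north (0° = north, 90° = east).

315°

The pressure-gradient force points toward the northeast (bearing 045°).
Geostrophic balance: in the Southern Hemisphere the Coriolis force deflects motion to the left, so the geostrophic wind blows 90° to the left of the pressure-gradient force (low pressure on the right).
Rotating 045° by 90° counterclockwise gives 315° — the wind blows toward the northwest.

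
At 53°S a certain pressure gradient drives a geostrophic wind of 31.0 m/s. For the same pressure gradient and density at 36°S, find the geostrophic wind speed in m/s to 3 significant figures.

With the same pressure gradient and density, V_g ∝ 1/f ∝ 1/sin φ.
V₂ = V₁ · sin φ₁ / sin φ₂ = 31.0 × sin 53° / sin 36°
V₂ = 31.0 × 0.7986/0.5878 = 42.1 m/s

42.1 m/s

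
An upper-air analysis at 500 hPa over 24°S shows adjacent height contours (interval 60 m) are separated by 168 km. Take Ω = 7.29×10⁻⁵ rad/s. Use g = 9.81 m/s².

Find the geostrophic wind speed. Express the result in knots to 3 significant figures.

115 knots

Coriolis parameter at 24°S:
f = 2Ω sin φ = 2 × 7.29×10⁻⁵ × sin 24° = 5.93×10⁻⁵ s⁻¹
Height gradient: |∂Z/∂n| = 60 m / 168000 m = 3.57×10⁻⁴
On a pressure surface, geostrophic balance gives V_g = (g/f)|∂Z/∂n|:
V_g = 9.81 × 3.57×10⁻⁴ / 5.93×10⁻⁵ = 59.1 m/s
Converting: 59.1 m/s × 1.944 = 115 knots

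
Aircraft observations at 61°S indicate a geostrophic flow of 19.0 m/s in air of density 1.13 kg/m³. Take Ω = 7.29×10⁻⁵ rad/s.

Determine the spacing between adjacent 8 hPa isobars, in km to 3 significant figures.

292 km

Coriolis parameter at 61°S:
f = 2Ω sin φ = 2 × 7.29×10⁻⁵ × sin 61° = 1.28×10⁻⁴ s⁻¹
Geostrophic balance rearranged: |∂P/∂n| = f ρ V_g
|∂P/∂n| = 1.28×10⁻⁴ × 1.13 × 19.0 = 2.74×10⁻³ Pa/m
Isobar spacing: Δn = ΔP/|∂P/∂n| = 800 Pa / 2.74×10⁻³ Pa/m = 292201 m ≈ 292 km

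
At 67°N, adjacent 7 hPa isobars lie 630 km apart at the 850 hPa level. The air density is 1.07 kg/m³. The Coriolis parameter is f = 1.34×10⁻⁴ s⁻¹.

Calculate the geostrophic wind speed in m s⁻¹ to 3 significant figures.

7.75 m s⁻¹

Pressure gradient: |∂P/∂n| = 700 Pa / 630000 m = 1.11×10⁻³ Pa/m
Geostrophic balance (pressure-gradient force = Coriolis force):
V_g = (1/(fρ)) |∂P/∂n| = 1.11×10⁻³ / (1.34×10⁻⁴ × 1.07) = 7.75 m/s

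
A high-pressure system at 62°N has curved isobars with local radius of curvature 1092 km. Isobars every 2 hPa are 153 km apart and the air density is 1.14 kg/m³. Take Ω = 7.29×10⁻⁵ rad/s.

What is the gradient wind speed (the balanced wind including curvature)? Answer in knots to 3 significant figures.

Coriolis parameter at 62°N:
f = 2Ω sin φ = 2 × 7.29×10⁻⁵ × sin 62° = 1.29×10⁻⁴ s⁻¹
Pressure gradient: |∂P/∂n| = 200 Pa / 153000 m = 1.31×10⁻³ Pa/m
Geostrophic speed: V_g = |∂P/∂n|/(fρ) = 1.31×10⁻³/(1.29×10⁻⁴ × 1.14) = 8.91 m/s
Around a high, pressure-gradient force acts outward with centrifugal, so Coriolis balances both:
fV = (1/ρ)|∂P/∂n| + V²/R  →  V² − fR·V + fR·V_g = 0
With fR = 1.29×10⁻⁴ × 1092×10³ m = 141 m/s:
V = [fR − √((fR)² − 4 fR V_g)]/2 = [141 − √(141² − 4×141×8.91)]/2 = 9.56 m/s
Supergeostrophic (V > V_g = 8.91 m/s), as expected around a high.
Converting: 9.56 m/s × 1.944 = 18.6 knots

18.6 knots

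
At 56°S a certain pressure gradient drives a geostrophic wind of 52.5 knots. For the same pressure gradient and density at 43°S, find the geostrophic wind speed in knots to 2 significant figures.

With the same pressure gradient and density, V_g ∝ 1/f ∝ 1/sin φ.
V₂ = V₁ · sin φ₁ / sin φ₂ = 52.5 × sin 56° / sin 43°
V₂ = 52.5 × 0.8290/0.6820 = 64 knots

64 knots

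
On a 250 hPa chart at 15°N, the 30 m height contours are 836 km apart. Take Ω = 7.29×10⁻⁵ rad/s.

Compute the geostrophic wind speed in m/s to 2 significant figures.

9.3 m/s

Coriolis parameter at 15°N:
f = 2Ω sin φ = 2 × 7.29×10⁻⁵ × sin 15° = 3.77×10⁻⁵ s⁻¹
Height gradient: |∂Z/∂n| = 30 m / 836000 m = 3.59×10⁻⁵
On a pressure surface, geostrophic balance gives V_g = (g/f)|∂Z/∂n|:
V_g = 9.81 × 3.59×10⁻⁵ / 3.77×10⁻⁵ = 9.33 m/s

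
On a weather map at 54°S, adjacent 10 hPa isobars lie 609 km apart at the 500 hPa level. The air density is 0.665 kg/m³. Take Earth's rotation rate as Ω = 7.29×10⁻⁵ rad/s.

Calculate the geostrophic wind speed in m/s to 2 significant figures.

Coriolis parameter at 54°S:
f = 2Ω sin φ = 2 × 7.29×10⁻⁵ × sin 54° = 1.18×10⁻⁴ s⁻¹
Pressure gradient: |∂P/∂n| = 1000 Pa / 609000 m = 1.64×10⁻³ Pa/m
Geostrophic balance (pressure-gradient force = Coriolis force):
V_g = (1/(fρ)) |∂P/∂n| = 1.64×10⁻³ / (1.18×10⁻⁴ × 0.665) = 20.9 m/s

21 m/s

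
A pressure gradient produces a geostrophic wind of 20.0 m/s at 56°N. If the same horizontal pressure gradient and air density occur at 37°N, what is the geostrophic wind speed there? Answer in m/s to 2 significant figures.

28 m/s

With the same pressure gradient and density, V_g ∝ 1/f ∝ 1/sin φ.
V₂ = V₁ · sin φ₁ / sin φ₂ = 20.0 × sin 56° / sin 37°
V₂ = 20.0 × 0.8290/0.6018 = 28 m/s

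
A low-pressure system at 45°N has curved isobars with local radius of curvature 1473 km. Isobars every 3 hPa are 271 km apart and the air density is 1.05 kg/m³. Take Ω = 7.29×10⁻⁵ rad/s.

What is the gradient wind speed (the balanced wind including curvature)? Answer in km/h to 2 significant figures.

35 km/h

Coriolis parameter at 45°N:
f = 2Ω sin φ = 2 × 7.29×10⁻⁵ × sin 45° = 1.03×10⁻⁴ s⁻¹
Pressure gradient: |∂P/∂n| = 300 Pa / 271000 m = 1.11×10⁻³ Pa/m
Geostrophic speed: V_g = |∂P/∂n|/(fρ) = 1.11×10⁻³/(1.03×10⁻⁴ × 1.05) = 10.2 m/s
Around a low, centrifugal force acts outward with Coriolis, so pressure-gradient force balances both:
(1/ρ)|∂P/∂n| = fV + V²/R  →  V² + fR·V − fR·V_g = 0
With fR = 1.03×10⁻⁴ × 1473×10³ m = 152 m/s:
V = [−fR + √((fR)² + 4 fR V_g)]/2 = [−152 + √(152² + 4×152×10.2)]/2 = 9.62 m/s
Subgeostrophic (V < V_g = 10.2 m/s), as expected around a low.
Converting: 9.62 m/s × 3.6 = 35 km/h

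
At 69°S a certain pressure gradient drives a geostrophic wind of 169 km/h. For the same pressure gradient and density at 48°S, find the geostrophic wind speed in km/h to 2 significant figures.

With the same pressure gradient and density, V_g ∝ 1/f ∝ 1/sin φ.
V₂ = V₁ · sin φ₁ / sin φ₂ = 169 × sin 69° / sin 48°
V₂ = 169 × 0.9336/0.7431 = 210 km/h

210 km/h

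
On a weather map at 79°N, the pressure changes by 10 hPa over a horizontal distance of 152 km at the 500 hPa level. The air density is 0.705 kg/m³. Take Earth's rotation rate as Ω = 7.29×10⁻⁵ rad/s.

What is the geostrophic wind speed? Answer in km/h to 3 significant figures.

Coriolis parameter at 79°N:
f = 2Ω sin φ = 2 × 7.29×10⁻⁵ × sin 79° = 1.43×10⁻⁴ s⁻¹
Pressure gradient: |∂P/∂n| = 1000 Pa / 152000 m = 6.58×10⁻³ Pa/m
Geostrophic balance (pressure-gradient force = Coriolis force):
V_g = (1/(fρ)) |∂P/∂n| = 6.58×10⁻³ / (1.43×10⁻⁴ × 0.705) = 65.2 m/s
Converting: 65.2 m/s × 3.6 = 235 km/h

235 km/h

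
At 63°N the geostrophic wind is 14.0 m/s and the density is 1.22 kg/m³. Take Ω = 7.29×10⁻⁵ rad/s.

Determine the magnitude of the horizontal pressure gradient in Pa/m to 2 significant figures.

Coriolis parameter at 63°N:
f = 2Ω sin φ = 2 × 7.29×10⁻⁵ × sin 63° = 1.30×10⁻⁴ s⁻¹
Geostrophic balance rearranged: |∂P/∂n| = f ρ V_g
|∂P/∂n| = 1.30×10⁻⁴ × 1.22 × 14.0 = 2.22×10⁻³ Pa/m

2.2×10⁻³ Pa/m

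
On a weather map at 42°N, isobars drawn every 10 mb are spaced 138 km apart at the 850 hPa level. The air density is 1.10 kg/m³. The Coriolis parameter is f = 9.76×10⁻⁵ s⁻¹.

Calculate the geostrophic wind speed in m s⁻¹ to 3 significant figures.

Pressure gradient: |∂P/∂n| = 1000 Pa / 138000 m = 7.25×10⁻³ Pa/m
Geostrophic balance (pressure-gradient force = Coriolis force):
V_g = (1/(fρ)) |∂P/∂n| = 7.25×10⁻³ / (9.76×10⁻⁵ × 1.10) = 67.5 m/s

67.5 m s⁻¹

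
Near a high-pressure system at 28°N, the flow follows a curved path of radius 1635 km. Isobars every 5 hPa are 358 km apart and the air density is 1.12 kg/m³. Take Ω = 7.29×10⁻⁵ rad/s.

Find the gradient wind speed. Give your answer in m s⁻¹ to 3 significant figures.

22.9 m s⁻¹

Coriolis parameter at 28°N:
f = 2Ω sin φ = 2 × 7.29×10⁻⁵ × sin 28° = 6.84×10⁻⁵ s⁻¹
Pressure gradient: |∂P/∂n| = 500 Pa / 358000 m = 1.40×10⁻³ Pa/m
Geostrophic speed: V_g = |∂P/∂n|/(fρ) = 1.40×10⁻³/(6.84×10⁻⁵ × 1.12) = 18.2 m/s
Around a high, pressure-gradient force acts outward with centrifugal, so Coriolis balances both:
fV = (1/ρ)|∂P/∂n| + V²/R  →  V² − fR·V + fR·V_g = 0
With fR = 6.84×10⁻⁵ × 1635×10³ m = 112 m/s:
V = [fR − √((fR)² − 4 fR V_g)]/2 = [112 − √(112² − 4×112×18.2)]/2 = 22.9 m/s
Supergeostrophic (V > V_g = 18.2 m/s), as expected around a high.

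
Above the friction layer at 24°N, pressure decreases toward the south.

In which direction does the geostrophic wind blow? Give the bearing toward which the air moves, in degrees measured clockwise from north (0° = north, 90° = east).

The pressure-gradient force points toward the south (bearing 180°).
Geostrophic balance: in the Northern Hemisphere the Coriolis force deflects motion to the right, so the geostrophic wind blows 90° to the right of the pressure-gradient force (low pressure on the left).
Rotating 180° by 90° clockwise gives 270° — the wind blows toward the west.

270°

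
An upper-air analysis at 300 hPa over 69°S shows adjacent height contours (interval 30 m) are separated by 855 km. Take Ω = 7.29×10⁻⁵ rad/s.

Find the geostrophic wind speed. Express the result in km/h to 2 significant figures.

Coriolis parameter at 69°S:
f = 2Ω sin φ = 2 × 7.29×10⁻⁵ × sin 69° = 1.36×10⁻⁴ s⁻¹
Height gradient: |∂Z/∂n| = 30 m / 855000 m = 3.51×10⁻⁵
On a pressure surface, geostrophic balance gives V_g = (g/f)|∂Z/∂n|:
V_g = 9.81 × 3.51×10⁻⁵ / 1.36×10⁻⁴ = 2.53 m/s
Converting: 2.53 m/s × 3.6 = 9.1 km/h

9.1 km/h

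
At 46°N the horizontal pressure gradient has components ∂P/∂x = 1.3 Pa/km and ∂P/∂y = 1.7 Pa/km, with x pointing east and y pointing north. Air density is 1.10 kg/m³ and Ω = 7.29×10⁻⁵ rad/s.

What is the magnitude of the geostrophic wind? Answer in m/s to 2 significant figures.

Coriolis parameter at 46°N:
f = 2Ω sin φ = 2 × 7.29×10⁻⁵ × sin 46° = 1.05×10⁻⁴ s⁻¹
Component geostrophic relations (x east, y north):
u_g = −(1/(fρ)) ∂P/∂y,  v_g = (1/(fρ)) ∂P/∂x
u_g = −(1.7×10⁻³)/(1.05×10⁻⁴ × 1.10) = −14.7 m/s;  v_g = (1.3×10⁻³)/(1.05×10⁻⁴ × 1.10) = 11.3 m/s
|V_g| = √(u_g² + v_g²) = 18.6 m/s

19 m/s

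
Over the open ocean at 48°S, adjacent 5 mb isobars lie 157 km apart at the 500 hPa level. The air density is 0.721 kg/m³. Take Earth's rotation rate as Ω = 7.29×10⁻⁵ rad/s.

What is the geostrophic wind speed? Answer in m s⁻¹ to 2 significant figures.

41 m s⁻¹

Coriolis parameter at 48°S:
f = 2Ω sin φ = 2 × 7.29×10⁻⁵ × sin 48° = 1.08×10⁻⁴ s⁻¹
Pressure gradient: |∂P/∂n| = 500 Pa / 157000 m = 3.18×10⁻³ Pa/m
Geostrophic balance (pressure-gradient force = Coriolis force):
V_g = (1/(fρ)) |∂P/∂n| = 3.18×10⁻³ / (1.08×10⁻⁴ × 0.721) = 40.8 m/s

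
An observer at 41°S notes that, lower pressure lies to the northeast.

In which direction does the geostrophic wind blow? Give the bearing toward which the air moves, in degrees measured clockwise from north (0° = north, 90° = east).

315°

The pressure-gradient force points toward the northeast (bearing 045°).
Geostrophic balance: in the Southern Hemisphere the Coriolis force deflects motion to the left, so the geostrophic wind blows 90° to the left of the pressure-gradient force (low pressure on the right).
Rotating 045° by 90° counterclockwise gives 315° — the wind blows toward the northwest.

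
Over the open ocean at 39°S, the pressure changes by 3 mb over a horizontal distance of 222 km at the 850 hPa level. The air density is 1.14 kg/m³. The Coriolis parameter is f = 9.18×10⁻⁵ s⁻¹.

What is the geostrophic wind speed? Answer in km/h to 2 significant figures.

Pressure gradient: |∂P/∂n| = 300 Pa / 222000 m = 1.35×10⁻³ Pa/m
Geostrophic balance (pressure-gradient force = Coriolis force):
V_g = (1/(fρ)) |∂P/∂n| = 1.35×10⁻³ / (9.18×10⁻⁵ × 1.14) = 12.9 m/s
Converting: 12.9 m/s × 3.6 = 46 km/h

46 km/h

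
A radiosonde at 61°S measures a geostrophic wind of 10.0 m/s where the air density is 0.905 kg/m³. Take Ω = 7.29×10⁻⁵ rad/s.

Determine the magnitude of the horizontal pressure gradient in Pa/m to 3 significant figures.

Coriolis parameter at 61°S:
f = 2Ω sin φ = 2 × 7.29×10⁻⁵ × sin 61° = 1.28×10⁻⁴ s⁻¹
Geostrophic balance rearranged: |∂P/∂n| = f ρ V_g
|∂P/∂n| = 1.28×10⁻⁴ × 0.905 × 10.0 = 1.15×10⁻³ Pa/m

1.15×10⁻³ Pa/m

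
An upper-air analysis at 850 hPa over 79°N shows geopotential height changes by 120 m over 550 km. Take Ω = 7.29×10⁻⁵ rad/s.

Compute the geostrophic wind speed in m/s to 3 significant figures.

Coriolis parameter at 79°N:
f = 2Ω sin φ = 2 × 7.29×10⁻⁵ × sin 79° = 1.43×10⁻⁴ s⁻¹
Height gradient: |∂Z/∂n| = 120 m / 550000 m = 2.18×10⁻⁴
On a pressure surface, geostrophic balance gives V_g = (g/f)|∂Z/∂n|:
V_g = 9.81 × 2.18×10⁻⁴ / 1.43×10⁻⁴ = 15.0 m/s

15.0 m/s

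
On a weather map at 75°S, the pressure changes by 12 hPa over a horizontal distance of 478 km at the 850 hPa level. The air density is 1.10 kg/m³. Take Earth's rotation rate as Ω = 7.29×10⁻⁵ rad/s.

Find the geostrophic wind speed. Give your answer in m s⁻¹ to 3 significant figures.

16.2 m s⁻¹

Coriolis parameter at 75°S:
f = 2Ω sin φ = 2 × 7.29×10⁻⁵ × sin 75° = 1.41×10⁻⁴ s⁻¹
Pressure gradient: |∂P/∂n| = 1200 Pa / 478000 m = 2.51×10⁻³ Pa/m
Geostrophic balance (pressure-gradient force = Coriolis force):
V_g = (1/(fρ)) |∂P/∂n| = 2.51×10⁻³ / (1.41×10⁻⁴ × 1.10) = 16.2 m/s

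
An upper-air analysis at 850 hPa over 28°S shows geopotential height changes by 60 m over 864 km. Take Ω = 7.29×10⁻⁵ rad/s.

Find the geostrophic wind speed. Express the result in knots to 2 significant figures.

19 knots

Coriolis parameter at 28°S:
f = 2Ω sin φ = 2 × 7.29×10⁻⁵ × sin 28° = 6.84×10⁻⁵ s⁻¹
Height gradient: |∂Z/∂n| = 60 m / 864000 m = 6.94×10⁻⁵
On a pressure surface, geostrophic balance gives V_g = (g/f)|∂Z/∂n|:
V_g = 9.81 × 6.94×10⁻⁵ / 6.84×10⁻⁵ = 9.95 m/s
Converting: 9.95 m/s × 1.944 = 19 knots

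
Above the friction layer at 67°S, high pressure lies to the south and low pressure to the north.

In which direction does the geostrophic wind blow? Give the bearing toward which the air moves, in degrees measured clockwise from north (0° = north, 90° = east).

270°

The pressure-gradient force points toward the north (bearing 000°).
Geostrophic balance: in the Southern Hemisphere the Coriolis force deflects motion to the left, so the geostrophic wind blows 90° to the left of the pressure-gradient force (low pressure on the right).
Rotating 000° by 90° counterclockwise gives 270° — the wind blows toward the west.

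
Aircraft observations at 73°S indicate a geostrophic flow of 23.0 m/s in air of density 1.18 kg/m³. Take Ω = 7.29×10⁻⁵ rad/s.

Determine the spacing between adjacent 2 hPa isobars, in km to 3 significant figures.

Coriolis parameter at 73°S:
f = 2Ω sin φ = 2 × 7.29×10⁻⁵ × sin 73° = 1.39×10⁻⁴ s⁻¹
Geostrophic balance rearranged: |∂P/∂n| = f ρ V_g
|∂P/∂n| = 1.39×10⁻⁴ × 1.18 × 23.0 = 3.78×10⁻³ Pa/m
Isobar spacing: Δn = ΔP/|∂P/∂n| = 200 Pa / 3.78×10⁻³ Pa/m = 52853 m ≈ 52.9 km

52.9 km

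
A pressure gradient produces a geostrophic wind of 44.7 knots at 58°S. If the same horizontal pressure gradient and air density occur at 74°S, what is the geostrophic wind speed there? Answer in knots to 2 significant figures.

39 knots

With the same pressure gradient and density, V_g ∝ 1/f ∝ 1/sin φ.
V₂ = V₁ · sin φ₁ / sin φ₂ = 44.7 × sin 58° / sin 74°
V₂ = 44.7 × 0.8480/0.9613 = 39 knots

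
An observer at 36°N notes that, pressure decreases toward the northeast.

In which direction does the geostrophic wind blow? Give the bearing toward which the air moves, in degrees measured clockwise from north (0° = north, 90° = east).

135°

The pressure-gradient force points toward the northeast (bearing 045°).
Geostrophic balance: in the Northern Hemisphere the Coriolis force deflects motion to the right, so the geostrophic wind blows 90° to the right of the pressure-gradient force (low pressure on the left).
Rotating 045° by 90° clockwise gives 135° — the wind blows toward the southeast.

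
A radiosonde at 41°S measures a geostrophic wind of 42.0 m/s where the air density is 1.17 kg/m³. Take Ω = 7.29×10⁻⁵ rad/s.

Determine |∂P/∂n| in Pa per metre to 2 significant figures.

4.7×10⁻³ Pa/m

Coriolis parameter at 41°S:
f = 2Ω sin φ = 2 × 7.29×10⁻⁵ × sin 41° = 9.57×10⁻⁵ s⁻¹
Geostrophic balance rearranged: |∂P/∂n| = f ρ V_g
|∂P/∂n| = 9.57×10⁻⁵ × 1.17 × 42.0 = 4.70×10⁻³ Pa/m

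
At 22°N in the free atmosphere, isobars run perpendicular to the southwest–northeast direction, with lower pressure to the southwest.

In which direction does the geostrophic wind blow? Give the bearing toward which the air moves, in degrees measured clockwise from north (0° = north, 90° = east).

The pressure-gradient force points toward the southwest (bearing 225°).
Geostrophic balance: in the Northern Hemisphere the Coriolis force deflects motion to the right, so the geostrophic wind blows 90° to the right of the pressure-gradient force (low pressure on the left).
Rotating 225° by 90° clockwise gives 315° — the wind blows toward the northwest.

315°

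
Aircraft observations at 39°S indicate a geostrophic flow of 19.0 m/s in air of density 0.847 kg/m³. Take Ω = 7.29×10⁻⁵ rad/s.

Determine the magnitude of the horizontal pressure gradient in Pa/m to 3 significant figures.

1.48×10⁻³ Pa/m

Coriolis parameter at 39°S:
f = 2Ω sin φ = 2 × 7.29×10⁻⁵ × sin 39° = 9.18×10⁻⁵ s⁻¹
Geostrophic balance rearranged: |∂P/∂n| = f ρ V_g
|∂P/∂n| = 9.18×10⁻⁵ × 0.847 × 19.0 = 1.48×10⁻³ Pa/m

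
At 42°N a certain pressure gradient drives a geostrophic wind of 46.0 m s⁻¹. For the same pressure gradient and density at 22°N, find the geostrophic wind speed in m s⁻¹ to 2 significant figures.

82 m s⁻¹

With the same pressure gradient and density, V_g ∝ 1/f ∝ 1/sin φ.
V₂ = V₁ · sin φ₁ / sin φ₂ = 46.0 × sin 42° / sin 22°
V₂ = 46.0 × 0.6691/0.3746 = 82 m s⁻¹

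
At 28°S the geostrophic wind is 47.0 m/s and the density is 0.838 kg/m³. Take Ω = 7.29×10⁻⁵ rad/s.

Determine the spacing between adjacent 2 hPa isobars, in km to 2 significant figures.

74 km

Coriolis parameter at 28°S:
f = 2Ω sin φ = 2 × 7.29×10⁻⁵ × sin 28° = 6.84×10⁻⁵ s⁻¹
Geostrophic balance rearranged: |∂P/∂n| = f ρ V_g
|∂P/∂n| = 6.84×10⁻⁵ × 0.838 × 47.0 = 2.70×10⁻³ Pa/m
Isobar spacing: Δn = ΔP/|∂P/∂n| = 200 Pa / 2.70×10⁻³ Pa/m = 74186 m ≈ 74 km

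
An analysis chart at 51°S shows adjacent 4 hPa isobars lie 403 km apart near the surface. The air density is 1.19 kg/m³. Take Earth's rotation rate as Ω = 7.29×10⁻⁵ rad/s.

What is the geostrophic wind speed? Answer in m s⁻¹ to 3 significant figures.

7.36 m s⁻¹

Coriolis parameter at 51°S:
f = 2Ω sin φ = 2 × 7.29×10⁻⁵ × sin 51° = 1.13×10⁻⁴ s⁻¹
Pressure gradient: |∂P/∂n| = 400 Pa / 403000 m = 9.93×10⁻⁴ Pa/m
Geostrophic balance (pressure-gradient force = Coriolis force):
V_g = (1/(fρ)) |∂P/∂n| = 9.93×10⁻⁴ / (1.13×10⁻⁴ × 1.19) = 7.36 m/s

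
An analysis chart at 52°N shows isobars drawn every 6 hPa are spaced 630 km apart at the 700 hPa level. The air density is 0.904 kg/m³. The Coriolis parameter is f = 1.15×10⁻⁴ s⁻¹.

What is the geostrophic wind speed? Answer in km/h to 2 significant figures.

Pressure gradient: |∂P/∂n| = 600 Pa / 630000 m = 9.52×10⁻⁴ Pa/m
Geostrophic balance (pressure-gradient force = Coriolis force):
V_g = (1/(fρ)) |∂P/∂n| = 9.52×10⁻⁴ / (1.15×10⁻⁴ × 0.904) = 9.16 m/s
Converting: 9.16 m/s × 3.6 = 33 km/h

33 km/h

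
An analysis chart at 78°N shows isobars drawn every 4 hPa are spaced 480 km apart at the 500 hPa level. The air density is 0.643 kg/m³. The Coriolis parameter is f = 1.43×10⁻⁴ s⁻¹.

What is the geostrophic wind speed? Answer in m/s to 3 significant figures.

Pressure gradient: |∂P/∂n| = 400 Pa / 480000 m = 8.33×10⁻⁴ Pa/m
Geostrophic balance (pressure-gradient force = Coriolis force):
V_g = (1/(fρ)) |∂P/∂n| = 8.33×10⁻⁴ / (1.43×10⁻⁴ × 0.643) = 9.06 m/s

9.06 m/s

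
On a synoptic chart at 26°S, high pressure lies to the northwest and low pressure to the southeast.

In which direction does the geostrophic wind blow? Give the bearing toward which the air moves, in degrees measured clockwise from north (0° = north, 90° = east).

045°

The pressure-gradient force points toward the southeast (bearing 135°).
Geostrophic balance: in the Southern Hemisphere the Coriolis force deflects motion to the left, so the geostrophic wind blows 90° to the left of the pressure-gradient force (low pressure on the right).
Rotating 135° by 90° counterclockwise gives 045° — the wind blows toward the northeast.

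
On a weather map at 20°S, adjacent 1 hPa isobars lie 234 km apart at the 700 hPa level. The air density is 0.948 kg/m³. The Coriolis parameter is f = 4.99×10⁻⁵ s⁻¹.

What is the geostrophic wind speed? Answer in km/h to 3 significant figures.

Pressure gradient: |∂P/∂n| = 100 Pa / 234000 m = 4.27×10⁻⁴ Pa/m
Geostrophic balance (pressure-gradient force = Coriolis force):
V_g = (1/(fρ)) |∂P/∂n| = 4.27×10⁻⁴ / (4.99×10⁻⁵ × 0.948) = 9.03 m/s
Converting: 9.03 m/s × 3.6 = 32.5 km/h

32.5 km/h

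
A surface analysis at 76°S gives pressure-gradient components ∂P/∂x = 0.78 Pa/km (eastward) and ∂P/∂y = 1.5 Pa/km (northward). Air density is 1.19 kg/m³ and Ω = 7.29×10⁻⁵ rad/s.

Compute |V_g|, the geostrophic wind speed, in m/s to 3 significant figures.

Coriolis parameter at 76°S:
f = 2Ω sin φ = 2 × 7.29×10⁻⁵ × sin 76° = 1.41×10⁻⁴ s⁻¹
In the Southern Hemisphere f is negative: f = −1.41×10⁻⁴ s⁻¹.
Component geostrophic relations (x east, y north):
u_g = −(1/(fρ)) ∂P/∂y,  v_g = (1/(fρ)) ∂P/∂x
u_g = −(1.5×10⁻³)/(−1.41×10⁻⁴ × 1.19) = 8.91 m/s;  v_g = (0.78×10⁻³)/(−1.41×10⁻⁴ × 1.19) = −4.63 m/s
|V_g| = √(u_g² + v_g²) = 10.0 m/s

10.0 m/s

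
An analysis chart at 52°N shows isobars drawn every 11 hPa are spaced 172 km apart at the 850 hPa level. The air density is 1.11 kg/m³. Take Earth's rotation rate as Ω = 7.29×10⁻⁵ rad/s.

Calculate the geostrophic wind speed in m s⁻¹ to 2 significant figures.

50 m s⁻¹

Coriolis parameter at 52°N:
f = 2Ω sin φ = 2 × 7.29×10⁻⁵ × sin 52° = 1.15×10⁻⁴ s⁻¹
Pressure gradient: |∂P/∂n| = 1100 Pa / 172000 m = 6.40×10⁻³ Pa/m
Geostrophic balance (pressure-gradient force = Coriolis force):
V_g = (1/(fρ)) |∂P/∂n| = 6.40×10⁻³ / (1.15×10⁻⁴ × 1.11) = 50.1 m/s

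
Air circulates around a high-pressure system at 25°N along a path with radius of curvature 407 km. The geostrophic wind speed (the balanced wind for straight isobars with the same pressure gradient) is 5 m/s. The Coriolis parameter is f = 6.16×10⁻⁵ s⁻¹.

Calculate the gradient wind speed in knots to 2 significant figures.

Around a high, pressure-gradient force acts outward with centrifugal, so Coriolis balances both:
fV = (1/ρ)|∂P/∂n| + V²/R  →  V² − fR·V + fR·V_g = 0
With fR = 6.16×10⁻⁵ × 407×10³ m = 25.1 m/s:
V = [fR − √((fR)² − 4 fR V_g)]/2 = [25.1 − √(25.1² − 4×25.1×5)]/2 = 6.9 m/s
Supergeostrophic (V > V_g = 5 m/s), as expected around a high.
Converting: 6.9 m/s × 1.944 = 13 knots

13 knots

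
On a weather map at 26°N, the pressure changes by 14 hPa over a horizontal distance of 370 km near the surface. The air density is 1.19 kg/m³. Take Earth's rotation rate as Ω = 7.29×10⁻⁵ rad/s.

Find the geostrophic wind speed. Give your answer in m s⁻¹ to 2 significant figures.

Coriolis parameter at 26°N:
f = 2Ω sin φ = 2 × 7.29×10⁻⁵ × sin 26° = 6.39×10⁻⁵ s⁻¹
Pressure gradient: |∂P/∂n| = 1400 Pa / 370000 m = 3.78×10⁻³ Pa/m
Geostrophic balance (pressure-gradient force = Coriolis force):
V_g = (1/(fρ)) |∂P/∂n| = 3.78×10⁻³ / (6.39×10⁻⁵ × 1.19) = 49.7 m/s

50 m s⁻¹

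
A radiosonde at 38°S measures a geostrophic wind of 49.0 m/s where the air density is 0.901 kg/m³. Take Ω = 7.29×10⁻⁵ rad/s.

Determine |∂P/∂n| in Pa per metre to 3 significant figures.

3.96×10⁻³ Pa/m

Coriolis parameter at 38°S:
f = 2Ω sin φ = 2 × 7.29×10⁻⁵ × sin 38° = 8.98×10⁻⁵ s⁻¹
Geostrophic balance rearranged: |∂P/∂n| = f ρ V_g
|∂P/∂n| = 8.98×10⁻⁵ × 0.901 × 49.0 = 3.96×10⁻³ Pa/m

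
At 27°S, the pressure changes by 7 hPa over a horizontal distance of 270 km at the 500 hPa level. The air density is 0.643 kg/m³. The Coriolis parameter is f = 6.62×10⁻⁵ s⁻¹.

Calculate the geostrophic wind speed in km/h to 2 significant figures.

Pressure gradient: |∂P/∂n| = 700 Pa / 270000 m = 2.59×10⁻³ Pa/m
Geostrophic balance (pressure-gradient force = Coriolis force):
V_g = (1/(fρ)) |∂P/∂n| = 2.59×10⁻³ / (6.62×10⁻⁵ × 0.643) = 60.9 m/s
Converting: 60.9 m/s × 3.6 = 220 km/h

220 km/h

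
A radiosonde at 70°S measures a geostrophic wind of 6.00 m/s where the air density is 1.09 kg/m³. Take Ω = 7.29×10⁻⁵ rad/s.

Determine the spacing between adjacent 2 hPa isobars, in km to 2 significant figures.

220 km

Coriolis parameter at 70°S:
f = 2Ω sin φ = 2 × 7.29×10⁻⁵ × sin 70° = 1.37×10⁻⁴ s⁻¹
Geostrophic balance rearranged: |∂P/∂n| = f ρ V_g
|∂P/∂n| = 1.37×10⁻⁴ × 1.09 × 6.00 = 8.96×10⁻⁴ Pa/m
Isobar spacing: Δn = ΔP/|∂P/∂n| = 200 Pa / 8.96×10⁻⁴ Pa/m = 223208 m ≈ 220 km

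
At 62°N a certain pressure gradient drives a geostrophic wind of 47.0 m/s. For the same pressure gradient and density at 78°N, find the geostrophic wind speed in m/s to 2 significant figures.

42 m/s

With the same pressure gradient and density, V_g ∝ 1/f ∝ 1/sin φ.
V₂ = V₁ · sin φ₁ / sin φ₂ = 47.0 × sin 62° / sin 78°
V₂ = 47.0 × 0.8829/0.9781 = 42 m/s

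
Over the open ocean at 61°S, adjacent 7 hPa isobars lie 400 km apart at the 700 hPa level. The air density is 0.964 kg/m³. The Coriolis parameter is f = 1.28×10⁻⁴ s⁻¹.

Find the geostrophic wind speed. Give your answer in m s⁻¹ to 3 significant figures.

Pressure gradient: |∂P/∂n| = 700 Pa / 400000 m = 1.75×10⁻³ Pa/m
Geostrophic balance (pressure-gradient force = Coriolis force):
V_g = (1/(fρ)) |∂P/∂n| = 1.75×10⁻³ / (1.28×10⁻⁴ × 0.964) = 14.2 m/s

14.2 m s⁻¹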